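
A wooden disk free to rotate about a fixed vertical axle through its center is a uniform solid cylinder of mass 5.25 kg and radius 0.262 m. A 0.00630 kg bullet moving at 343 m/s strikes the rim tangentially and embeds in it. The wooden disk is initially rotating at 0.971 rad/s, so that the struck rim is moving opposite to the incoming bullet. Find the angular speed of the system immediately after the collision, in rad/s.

|ω_f| ≈ 2.17 rad/s

The axle reaction passes through the axle and exerts no torque about it; angular momentum about the axle is conserved through the impact.
I_p = ½(5.25)(0.262)² = 0.1802 kg·m². Taking the sense of the bullet's angular momentum as positive, L_{bullet} = m v R = (0.00630)(343)(0.262) = 0.5662 kg·m²/s.
L_i = −I_p ω_p + m v R = −(0.1802)(0.971) + 0.5662 = 0.3912 kg·m²/s.
After sticking, I_f = I_p + m R² = 0.1802 + (0.00630)(0.262)² = 0.1806 kg·m².
ω_f = L_i / I_f = 0.3912 / 0.1806 = 2.166 rad/s.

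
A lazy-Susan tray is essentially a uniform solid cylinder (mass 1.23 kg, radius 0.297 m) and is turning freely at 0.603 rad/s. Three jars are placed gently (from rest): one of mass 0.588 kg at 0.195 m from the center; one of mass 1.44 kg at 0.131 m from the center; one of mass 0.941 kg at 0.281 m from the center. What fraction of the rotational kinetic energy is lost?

No external torque acts about the center; L_before = L_after.
I_p = ½(1.23)(0.297)² = 0.05425 kg·m².
Added inertia Σmr² = (0.588)(0.195)² + (1.44)(0.131)² + (0.941)(0.281)² = 0.1214 kg·m²; I_f = 0.05425 + 0.1214 = 0.1756 kg·m².
ω_f = I_p ω_i / I_f = (0.05425)(0.603) / 0.1756 = 0.1863 rad/s.
KE_i = ½(0.05425)(0.6030 rad/s)² = 0.009863 J; KE_f = ½(0.1756)(0.1863)² = 0.003047 J.
Fraction lost = 0.6911.

fraction ≈ 0.691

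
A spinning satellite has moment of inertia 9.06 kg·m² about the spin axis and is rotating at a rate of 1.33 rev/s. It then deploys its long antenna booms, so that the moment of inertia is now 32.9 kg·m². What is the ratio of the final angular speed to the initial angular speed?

ω₂/ω₁ ≈ 0.275

No external torque acts about the spin axis, so angular momentum is conserved.
ω₂/ω₁ = I₁/I₂ = 9.060 / 32.90 = 0.2754.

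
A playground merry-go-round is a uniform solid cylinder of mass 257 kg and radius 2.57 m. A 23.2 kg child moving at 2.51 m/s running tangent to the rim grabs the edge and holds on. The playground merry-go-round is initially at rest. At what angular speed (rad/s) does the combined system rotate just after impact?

|ω_f| ≈ 0.149 rad/s

The axle reaction passes through the axle and exerts no torque about it; angular momentum about the axle is conserved through the impact.
I_p = ½(257)(2.57)² = 848.7 kg·m². Taking the sense of the child's angular momentum as positive, L_{child} = m v R = (23.2)(2.51)(2.57) = 149.7 kg·m²/s.
L_i = 0 + 149.7 = 149.7 kg·m²/s.
After sticking, I_f = I_p + m R² = 848.7 + (23.2)(2.57)² = 1002 kg·m².
ω_f = L_i / I_f = 149.7 / 1002 = 0.1494 rad/s.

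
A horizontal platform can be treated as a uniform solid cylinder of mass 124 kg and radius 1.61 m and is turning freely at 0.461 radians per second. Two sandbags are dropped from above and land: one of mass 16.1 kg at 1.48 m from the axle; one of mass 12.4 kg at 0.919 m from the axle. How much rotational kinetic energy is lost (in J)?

No external torque acts about the axle; L_before = L_after.
I_p = ½(124)(1.61)² = 160.7 kg·m².
Added inertia Σmr² = (16.1)(1.48)² + (12.4)(0.919)² = 45.74 kg·m²; I_f = 160.7 + 45.74 = 206.4 kg·m².
ω_f = I_p ω_i / I_f = (160.7)(0.461) / 206.4 = 0.3589 rad/s.
KE_i = ½(160.7)(0.4610 rad/s)² = 17.08 J; KE_f = ½(206.4)(0.3589)² = 13.29 J.

energy lost ≈ 3.78 J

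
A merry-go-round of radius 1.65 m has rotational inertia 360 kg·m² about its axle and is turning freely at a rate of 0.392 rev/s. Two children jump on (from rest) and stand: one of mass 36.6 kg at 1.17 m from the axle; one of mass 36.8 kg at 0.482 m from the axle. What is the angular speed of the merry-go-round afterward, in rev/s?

ω_f ≈ 0.337 rev/s

No external torque acts about the axle; L_before = L_after.
Added inertia Σmr² = (36.6)(1.17)² + (36.8)(0.482)² = 58.65 kg·m²; I_f = 360.0 + 58.65 = 418.7 kg·m².
ω_f = I_p ω_i / I_f = (360.0)(0.392) / 418.7 = 0.3371 rev/s.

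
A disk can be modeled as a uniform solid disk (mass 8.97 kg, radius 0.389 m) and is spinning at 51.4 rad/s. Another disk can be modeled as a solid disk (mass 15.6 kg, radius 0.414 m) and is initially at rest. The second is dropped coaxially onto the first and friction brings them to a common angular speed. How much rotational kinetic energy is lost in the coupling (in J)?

No external torque acts about the common axis, so total angular momentum is conserved.
Moments of inertia: I_A = ½(8.97)(0.389)² = 0.6787 kg·m²; I_B = ½(15.6)(0.414)² = 1.337 kg·m².
Taking A's sense as positive: L = (0.6787)(51.4) = 34.88 kg·m²·rad/s.
Combined I = 0.6787 + 1.337 = 2.016 kg·m².
ω_f = L / I = 34.88 / 2.016 = 17.31 rad/s.
KE_i = ½ΣIω² = 896.5 J; KE_f = ½(2.016)(17.31)² = 301.9 J.

ΔKE lost ≈ 595 J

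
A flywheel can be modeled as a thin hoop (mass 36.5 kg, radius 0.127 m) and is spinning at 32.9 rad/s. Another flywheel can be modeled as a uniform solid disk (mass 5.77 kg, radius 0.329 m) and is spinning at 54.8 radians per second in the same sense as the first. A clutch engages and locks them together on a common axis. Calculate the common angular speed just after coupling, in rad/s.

|ω_f| ≈ 40.5 rad/s

No external torque acts about the common axis, so total angular momentum is conserved.
Moments of inertia: I_A = (36.5)(0.127)² = 0.5887 kg·m²; I_B = ½(5.77)(0.329)² = 0.3123 kg·m².
Taking A's sense as positive: L = (0.5887)(32.9) + (0.3123)(54.8) = 36.48 kg·m²·rad/s.
Combined I = 0.5887 + 0.3123 = 0.9010 kg·m².
ω_f = L / I = 36.48 / 0.9010 = 40.49 rad/s.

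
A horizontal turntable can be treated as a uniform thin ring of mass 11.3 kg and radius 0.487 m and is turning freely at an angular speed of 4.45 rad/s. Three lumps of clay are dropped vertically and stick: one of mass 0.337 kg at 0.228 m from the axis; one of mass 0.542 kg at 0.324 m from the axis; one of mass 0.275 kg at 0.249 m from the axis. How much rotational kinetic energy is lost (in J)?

energy lost ≈ 0.876 J

The added mass arrives with no angular momentum about the axis, and any external torque about the axis is negligible, so the system's angular momentum is conserved.
I_p = (11.3)(0.487)² = 2.680 kg·m².
Added inertia Σmr² = (0.337)(0.228)² + (0.542)(0.324)² + (0.275)(0.249)² = 0.09147 kg·m²; I_f = 2.680 + 0.09147 = 2.771 kg·m².
ω_f = I_p ω_i / I_f = (2.680)(4.45) / 2.771 = 4.303 rad/s.
KE_i = ½(2.680)(4.450 rad/s)² = 26.54 J; KE_f = ½(2.771)(4.303)² = 25.66 J.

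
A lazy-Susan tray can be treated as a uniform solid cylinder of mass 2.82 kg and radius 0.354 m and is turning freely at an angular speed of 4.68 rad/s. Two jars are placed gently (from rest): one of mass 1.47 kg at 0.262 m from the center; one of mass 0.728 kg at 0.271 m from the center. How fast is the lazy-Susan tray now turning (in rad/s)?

The added mass arrives with no angular momentum about the center, and any external torque about the center is negligible, so the system's angular momentum is conserved.
I_p = ½(2.82)(0.354)² = 0.1767 kg·m².
Added inertia Σmr² = (1.47)(0.262)² + (0.728)(0.271)² = 0.1544 kg·m²; I_f = 0.1767 + 0.1544 = 0.3311 kg·m².
ω_f = I_p ω_i / I_f = (0.1767)(4.68) / 0.3311 = 2.498 rad/s.

ω_f ≈ 2.50 rad/s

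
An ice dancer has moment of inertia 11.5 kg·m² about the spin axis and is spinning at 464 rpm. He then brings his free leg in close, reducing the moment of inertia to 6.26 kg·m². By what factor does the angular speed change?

ω₂/ω₁ ≈ 1.84

With no external torque about the axis, L is conserved: I₁ω₁ = I₂ω₂.
ω₂/ω₁ = I₁/I₂ = 11.50 / 6.260 = 1.837.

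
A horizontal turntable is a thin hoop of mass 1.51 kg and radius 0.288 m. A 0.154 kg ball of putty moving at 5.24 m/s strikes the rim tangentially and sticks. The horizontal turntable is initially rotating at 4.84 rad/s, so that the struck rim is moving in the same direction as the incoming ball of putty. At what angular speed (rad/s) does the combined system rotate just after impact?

About the axle the impulsive forces during the collision are internal, so angular momentum about that axis is conserved.
I_p = (1.51)(0.288)² = 0.1252 kg·m². Taking the sense of the ball of putty's angular momentum as positive, L_{ball} = m v R = (0.154)(5.24)(0.288) = 0.2324 kg·m²/s.
L_i = +I_p ω_p + m v R = +(0.1252)(4.84) + 0.2324 = 0.8386 kg·m²/s.
After sticking, I_f = I_p + m R² = 0.1252 + (0.154)(0.288)² = 0.1380 kg·m².
ω_f = L_i / I_f = 0.8386 / 0.1380 = 6.076 rad/s.

|ω_f| ≈ 6.08 rad/s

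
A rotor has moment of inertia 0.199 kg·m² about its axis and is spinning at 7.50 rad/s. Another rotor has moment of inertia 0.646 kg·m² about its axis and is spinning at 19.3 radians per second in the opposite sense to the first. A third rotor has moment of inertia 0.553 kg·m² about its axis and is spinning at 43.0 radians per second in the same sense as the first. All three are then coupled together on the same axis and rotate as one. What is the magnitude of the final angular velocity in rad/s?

The coupling torques are internal; angular momentum about the shared axis is conserved.
Taking A's sense as positive: L = (0.1990)(7.50) − (0.6460)(19.3) + (0.5530)(43.0) = 12.80 kg·m²·rad/s.
Combined I = 0.1990 + 0.6460 + 0.5530 = 1.398 kg·m².
ω_f = L / I = 12.80 / 1.398 = 9.159 rad/s.

|ω_f| ≈ 9.16 rad/s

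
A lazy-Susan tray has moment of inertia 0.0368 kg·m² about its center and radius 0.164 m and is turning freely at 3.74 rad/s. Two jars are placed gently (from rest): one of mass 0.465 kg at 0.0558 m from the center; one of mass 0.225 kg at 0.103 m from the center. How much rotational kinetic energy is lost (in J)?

No external torque acts about the center; L_before = L_after.
Added inertia Σmr² = (0.465)(0.0558)² + (0.225)(0.103)² = 0.003835 kg·m²; I_f = 0.03680 + 0.003835 = 0.04063 kg·m².
ω_f = I_p ω_i / I_f = (0.03680)(3.74) / 0.04063 = 3.387 rad/s.
KE_i = ½(0.03680)(3.740 rad/s)² = 0.2574 J; KE_f = ½(0.04063)(3.387)² = 0.2331 J.

energy lost ≈ 0.0243 J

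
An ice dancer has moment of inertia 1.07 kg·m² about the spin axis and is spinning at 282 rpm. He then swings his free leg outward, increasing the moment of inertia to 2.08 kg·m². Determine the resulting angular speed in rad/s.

ω₂ ≈ 15.2 rad/s

With no external torque about the axis, L is conserved: I₁ω₁ = I₂ω₂.
ω₂ = I₁ω₁ / I₂ = (1.070)(282 rpm) / (2.080) = 145.1 rpm = 15.19 rad/s.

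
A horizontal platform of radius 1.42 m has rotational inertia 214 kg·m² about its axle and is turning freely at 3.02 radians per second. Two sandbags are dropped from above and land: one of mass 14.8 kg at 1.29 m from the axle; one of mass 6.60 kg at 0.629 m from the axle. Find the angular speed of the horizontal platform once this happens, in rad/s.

No external torque acts about the axle; L_before = L_after.
Added inertia Σmr² = (14.8)(1.29)² + (6.60)(0.629)² = 27.24 kg·m²; I_f = 214.0 + 27.24 = 241.2 kg·m².
ω_f = I_p ω_i / I_f = (214.0)(3.02) / 241.2 = 2.679 rad/s.

ω_f ≈ 2.68 rad/s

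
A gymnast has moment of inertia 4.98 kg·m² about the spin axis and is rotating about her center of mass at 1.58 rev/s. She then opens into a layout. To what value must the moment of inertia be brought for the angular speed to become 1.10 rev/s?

I₂ ≈ 7.15 kg·m²

With no external torque about the axis, L is conserved: I₁ω₁ = I₂ω₂.
I₂ = I₁ω₁ / ω₂ = (4.98)(1.58) / (1.10) = 7.153 kg·m².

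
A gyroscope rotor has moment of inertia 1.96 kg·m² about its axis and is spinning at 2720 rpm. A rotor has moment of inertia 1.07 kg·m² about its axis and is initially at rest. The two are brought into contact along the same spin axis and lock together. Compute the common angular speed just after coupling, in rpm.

The coupling torques are internal; angular momentum about the shared axis is conserved.
Taking A's sense as positive: L = (1.960)(2720) = 5331 kg·m²·rpm.
Combined I = 1.960 + 1.070 = 3.030 kg·m².
ω_f = L / I = 5331 / 3.030 = 1759 rpm.

|ω_f| ≈ 1760 rpm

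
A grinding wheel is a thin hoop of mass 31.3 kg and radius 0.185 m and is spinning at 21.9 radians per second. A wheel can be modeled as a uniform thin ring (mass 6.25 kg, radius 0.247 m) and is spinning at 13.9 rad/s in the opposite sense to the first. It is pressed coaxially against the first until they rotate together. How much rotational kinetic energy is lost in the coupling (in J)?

No external torque acts about the common axis, so total angular momentum is conserved.
Moments of inertia: I_A = (31.3)(0.185)² = 1.071 kg·m²; I_B = (6.25)(0.247)² = 0.3813 kg·m².
Taking A's sense as positive: L = (1.071)(21.9) − (0.3813)(13.9) = 18.16 kg·m²·rad/s.
Combined I = 1.071 + 0.3813 = 1.453 kg·m².
ω_f = L / I = 18.16 / 1.453 = 12.50 rad/s.
KE_i = ½ΣIω² = 293.7 J; KE_f = ½(1.453)(12.50)² = 113.5 J.

ΔKE lost ≈ 180 J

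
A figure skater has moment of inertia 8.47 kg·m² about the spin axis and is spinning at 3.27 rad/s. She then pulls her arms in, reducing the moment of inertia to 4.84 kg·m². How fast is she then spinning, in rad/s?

ω₂ ≈ 5.72 rad/s

With no external torque about the axis, L is conserved: I₁ω₁ = I₂ω₂.
ω₂ = I₁ω₁ / I₂ = (8.470)(3.27 rad/s) / (4.840) = 5.723 rad/s.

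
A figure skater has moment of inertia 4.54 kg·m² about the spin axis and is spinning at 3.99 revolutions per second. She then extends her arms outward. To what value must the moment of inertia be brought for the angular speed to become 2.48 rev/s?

Angular momentum about the spin axis is conserved since the torque about it is zero.
I₂ = I₁ω₁ / ω₂ = (4.54)(3.99) / (2.48) = 7.304 kg·m².

I₂ ≈ 7.30 kg·m²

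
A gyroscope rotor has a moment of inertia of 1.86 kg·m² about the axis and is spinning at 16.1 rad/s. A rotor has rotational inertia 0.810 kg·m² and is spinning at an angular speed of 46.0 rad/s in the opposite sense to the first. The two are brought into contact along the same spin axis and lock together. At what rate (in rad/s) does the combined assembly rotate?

The coupling torques are internal; angular momentum about the shared axis is conserved.
Taking A's sense as positive: L = (1.860)(16.1) − (0.8100)(46.0) = -7.314 kg·m²·rad/s.
Combined I = 1.860 + 0.8100 = 2.670 kg·m².
ω_f = L / I = -7.314 / 2.670 = -2.739 rad/s.

|ω_f| ≈ 2.74 rad/s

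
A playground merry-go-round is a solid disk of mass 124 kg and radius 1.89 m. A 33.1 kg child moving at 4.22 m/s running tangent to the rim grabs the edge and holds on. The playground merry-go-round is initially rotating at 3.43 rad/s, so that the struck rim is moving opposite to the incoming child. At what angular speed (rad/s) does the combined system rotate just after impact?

|ω_f| ≈ 1.46 rad/s

About the axle the impulsive forces during the collision are internal, so angular momentum about that axis is conserved.
I_p = ½(124)(1.89)² = 221.5 kg·m². Taking the sense of the child's angular momentum as positive, L_{child} = m v R = (33.1)(4.22)(1.89) = 264.0 kg·m²/s.
L_i = −I_p ω_p + m v R = −(221.5)(3.43) + 264.0 = -495.6 kg·m²/s.
After sticking, I_f = I_p + m R² = 221.5 + (33.1)(1.89)² = 339.7 kg·m².
ω_f = L_i / I_f = -495.6 / 339.7 = -1.459 rad/s.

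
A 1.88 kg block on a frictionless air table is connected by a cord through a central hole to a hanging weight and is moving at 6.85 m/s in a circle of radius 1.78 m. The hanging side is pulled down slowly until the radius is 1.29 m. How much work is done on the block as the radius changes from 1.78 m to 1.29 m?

W ≈ 39.9 J

The only horizontal force on the mass is along the cord (radial), so it exerts no torque about the hole and angular momentum m v r is conserved.
v₂ = v₁ r₁ / r₂ = (6.85)(1.78) / (1.29) = 9.452 m/s.
W = ΔKE = ½m(v₂² − v₁²) = 39.87 J.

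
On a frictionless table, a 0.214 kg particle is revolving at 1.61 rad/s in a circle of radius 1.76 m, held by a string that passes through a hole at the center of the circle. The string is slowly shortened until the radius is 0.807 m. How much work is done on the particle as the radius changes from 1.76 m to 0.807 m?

W ≈ 3.23 J

The constraining force is radial, so m r² ω about the center is conserved.
ω₂ = ω₁ (r₁/r₂)² = (1.61)(1.76/0.807)² = 7.658 rad/s.
W = ΔKE = ½m(v₂² − v₁²) = 3.227 J.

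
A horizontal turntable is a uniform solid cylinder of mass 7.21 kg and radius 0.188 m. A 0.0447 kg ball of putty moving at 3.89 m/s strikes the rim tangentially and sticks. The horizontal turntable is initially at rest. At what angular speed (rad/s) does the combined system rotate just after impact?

|ω_f| ≈ 0.253 rad/s

The axle reaction passes through the axle and exerts no torque about it; angular momentum about the axle is conserved through the impact.
I_p = ½(7.21)(0.188)² = 0.1274 kg·m². Taking the sense of the ball of putty's angular momentum as positive, L_{ball} = m v R = (0.0447)(3.89)(0.188) = 0.03269 kg·m²/s.
L_i = 0 + 0.03269 = 0.03269 kg·m²/s.
After sticking, I_f = I_p + m R² = 0.1274 + (0.0447)(0.188)² = 0.1290 kg·m².
ω_f = L_i / I_f = 0.03269 / 0.1290 = 0.2534 rad/s.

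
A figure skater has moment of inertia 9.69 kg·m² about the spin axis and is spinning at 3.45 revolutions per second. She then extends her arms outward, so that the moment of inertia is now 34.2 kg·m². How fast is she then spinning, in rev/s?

No external torque acts about the spin axis, so angular momentum is conserved.
ω₂ = I₁ω₁ / I₂ = (9.690)(3.45 rev/s) / (34.20) = 0.9775 rev/s.

ω₂ ≈ 0.978 rev/s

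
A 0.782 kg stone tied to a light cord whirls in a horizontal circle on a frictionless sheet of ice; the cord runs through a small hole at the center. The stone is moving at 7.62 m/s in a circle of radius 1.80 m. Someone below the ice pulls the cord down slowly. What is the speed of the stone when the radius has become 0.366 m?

v₂ ≈ 37.5 m/s

The only horizontal force on the mass is along the cord (radial), so it exerts no torque about the hole and angular momentum m v r is conserved.
v₂ = v₁ r₁ / r₂ = (7.62)(1.80) / (0.366) = 37.48 m/s.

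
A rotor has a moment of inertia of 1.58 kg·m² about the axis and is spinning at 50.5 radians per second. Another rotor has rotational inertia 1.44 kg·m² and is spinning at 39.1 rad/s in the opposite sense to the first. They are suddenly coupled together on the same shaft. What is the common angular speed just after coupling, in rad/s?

|ω_f| ≈ 7.78 rad/s

The coupling torques are internal; angular momentum about the shared axis is conserved.
Taking A's sense as positive: L = (1.580)(50.5) − (1.440)(39.1) = 23.49 kg·m²·rad/s.
Combined I = 1.580 + 1.440 = 3.020 kg·m².
ω_f = L / I = 23.49 / 3.020 = 7.777 rad/s.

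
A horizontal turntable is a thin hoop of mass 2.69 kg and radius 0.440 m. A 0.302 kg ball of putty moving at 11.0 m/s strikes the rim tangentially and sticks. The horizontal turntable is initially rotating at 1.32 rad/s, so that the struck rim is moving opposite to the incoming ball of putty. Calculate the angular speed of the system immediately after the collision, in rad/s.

The axle reaction passes through the axle and exerts no torque about it; angular momentum about the axle is conserved through the impact.
I_p = (2.69)(0.440)² = 0.5208 kg·m². Taking the sense of the ball of putty's angular momentum as positive, L_{ball} = m v R = (0.302)(11.0)(0.440) = 1.462 kg·m²/s.
L_i = −I_p ω_p + m v R = −(0.5208)(1.32) + 1.462 = 0.7742 kg·m²/s.
After sticking, I_f = I_p + m R² = 0.5208 + (0.302)(0.440)² = 0.5793 kg·m².
ω_f = L_i / I_f = 0.7742 / 0.5793 = 1.337 rad/s.

|ω_f| ≈ 1.34 rad/s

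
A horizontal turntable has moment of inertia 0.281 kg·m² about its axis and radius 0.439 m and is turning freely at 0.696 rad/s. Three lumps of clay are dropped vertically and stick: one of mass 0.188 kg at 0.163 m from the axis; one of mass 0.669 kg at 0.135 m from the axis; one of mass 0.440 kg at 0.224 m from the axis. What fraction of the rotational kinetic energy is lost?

fraction ≈ 0.123

No external torque acts about the axis; L_before = L_after.
Added inertia Σmr² = (0.188)(0.163)² + (0.669)(0.135)² + (0.440)(0.224)² = 0.03926 kg·m²; I_f = 0.2810 + 0.03926 = 0.3203 kg·m².
ω_f = I_p ω_i / I_f = (0.2810)(0.696) / 0.3203 = 0.6107 rad/s.
KE_i = ½(0.2810)(0.6960 rad/s)² = 0.06806 J; KE_f = ½(0.3203)(0.6107)² = 0.05972 J.
Fraction lost = 0.1226.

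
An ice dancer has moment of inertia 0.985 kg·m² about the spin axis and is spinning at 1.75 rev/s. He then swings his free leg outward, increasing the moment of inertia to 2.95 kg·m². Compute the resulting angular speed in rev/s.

With no external torque about the axis, L is conserved: I₁ω₁ = I₂ω₂.
ω₂ = I₁ω₁ / I₂ = (0.9850)(1.75 rev/s) / (2.950) = 0.5843 rev/s.

ω₂ ≈ 0.584 rev/s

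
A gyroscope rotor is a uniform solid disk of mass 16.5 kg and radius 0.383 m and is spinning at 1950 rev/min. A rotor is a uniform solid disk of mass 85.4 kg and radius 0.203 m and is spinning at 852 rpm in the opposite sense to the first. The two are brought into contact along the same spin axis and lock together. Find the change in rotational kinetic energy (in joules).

No external torque acts about the common axis, so total angular momentum is conserved.
Moments of inertia: I_A = ½(16.5)(0.383)² = 1.210 kg·m²; I_B = ½(85.4)(0.203)² = 1.760 kg·m².
Taking A's sense as positive: L = (1.210)(1950) − (1.760)(852) = 860.7 kg·m²·rpm.
Combined I = 1.210 + 1.760 = 2.970 kg·m².
ω_f = L / I = 860.7 / 2.970 = 289.8 rpm.
KE_i = ½ΣIω² = 32240 J; KE_f = ½(2.970)(30.35)² = 1368 J.

ΔKE ≈ -30900 J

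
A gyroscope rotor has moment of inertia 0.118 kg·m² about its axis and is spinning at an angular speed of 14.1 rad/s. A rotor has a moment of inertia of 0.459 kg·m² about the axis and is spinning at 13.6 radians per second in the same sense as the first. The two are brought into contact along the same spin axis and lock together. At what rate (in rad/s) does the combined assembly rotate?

|ω_f| ≈ 13.7 rad/s

The coupling torques are internal; angular momentum about the shared axis is conserved.
Taking A's sense as positive: L = (0.1180)(14.1) + (0.4590)(13.6) = 7.906 kg·m²·rad/s.
Combined I = 0.1180 + 0.4590 = 0.5770 kg·m².
ω_f = L / I = 7.906 / 0.5770 = 13.70 rad/s.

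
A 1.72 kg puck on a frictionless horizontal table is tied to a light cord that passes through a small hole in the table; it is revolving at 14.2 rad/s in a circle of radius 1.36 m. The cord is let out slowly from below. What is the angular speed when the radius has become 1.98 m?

The constraining force is radial, so m r² ω about the center is conserved.
ω₂ = ω₁ (r₁/r₂)² = (14.2)(1.36/1.98)² = 6.699 rad/s.

ω₂ ≈ 6.70 rad/s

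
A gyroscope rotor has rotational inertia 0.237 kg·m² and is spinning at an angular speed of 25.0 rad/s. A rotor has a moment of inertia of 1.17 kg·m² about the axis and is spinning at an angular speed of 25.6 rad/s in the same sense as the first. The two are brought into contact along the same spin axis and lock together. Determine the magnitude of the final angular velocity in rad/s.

|ω_f| ≈ 25.5 rad/s

No external torque acts about the common axis, so total angular momentum is conserved.
Taking A's sense as positive: L = (0.2370)(25.0) + (1.170)(25.6) = 35.88 kg·m²·rad/s.
Combined I = 0.2370 + 1.170 = 1.407 kg·m².
ω_f = L / I = 35.88 / 1.407 = 25.50 rad/s.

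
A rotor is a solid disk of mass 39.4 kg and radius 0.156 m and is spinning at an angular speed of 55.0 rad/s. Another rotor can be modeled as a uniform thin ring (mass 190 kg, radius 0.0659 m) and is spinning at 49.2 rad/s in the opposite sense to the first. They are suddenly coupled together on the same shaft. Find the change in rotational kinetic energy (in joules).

The coupling torques are internal; angular momentum about the shared axis is conserved.
Moments of inertia: I_A = ½(39.4)(0.156)² = 0.4794 kg·m²; I_B = (190)(0.0659)² = 0.8251 kg·m².
Taking A's sense as positive: L = (0.4794)(55.0) − (0.8251)(49.2) = -14.23 kg·m²·rad/s.
Combined I = 0.4794 + 0.8251 = 1.305 kg·m².
ω_f = L / I = -14.23 / 1.305 = -10.91 rad/s.
KE_i = ½ΣIω² = 1724 J; KE_f = ½(1.305)(10.91)² = 77.59 J.

ΔKE ≈ -1650 J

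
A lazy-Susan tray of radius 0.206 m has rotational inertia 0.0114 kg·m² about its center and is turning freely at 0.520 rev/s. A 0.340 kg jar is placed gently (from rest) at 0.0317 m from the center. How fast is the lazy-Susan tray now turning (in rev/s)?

No external torque acts about the center; L_before = L_after.
Added inertia Σmr² = (0.340)(0.0317)² = 0.0003417 kg·m²; I_f = 0.01140 + 0.0003417 = 0.01174 kg·m².
ω_f = I_p ω_i / I_f = (0.01140)(0.520) / 0.01174 = 0.5049 rev/s.

ω_f ≈ 0.505 rev/s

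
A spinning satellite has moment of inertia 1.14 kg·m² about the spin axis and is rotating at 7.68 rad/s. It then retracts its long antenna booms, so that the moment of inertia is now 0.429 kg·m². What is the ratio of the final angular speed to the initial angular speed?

Angular momentum about the spin axis is conserved since the torque about it is zero.
ω₂/ω₁ = I₁/I₂ = 1.140 / 0.4290 = 2.657.

ω₂/ω₁ ≈ 2.66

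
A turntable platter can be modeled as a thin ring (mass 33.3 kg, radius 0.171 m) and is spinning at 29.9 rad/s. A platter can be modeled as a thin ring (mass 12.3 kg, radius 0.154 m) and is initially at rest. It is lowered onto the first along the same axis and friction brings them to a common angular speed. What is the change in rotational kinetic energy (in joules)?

No external torque acts about the common axis, so total angular momentum is conserved.
Moments of inertia: I_A = (33.3)(0.171)² = 0.9737 kg·m²; I_B = (12.3)(0.154)² = 0.2917 kg·m².
Taking A's sense as positive: L = (0.9737)(29.9) = 29.11 kg·m²·rad/s.
Combined I = 0.9737 + 0.2917 = 1.265 kg·m².
ω_f = L / I = 29.11 / 1.265 = 23.01 rad/s.
KE_i = ½ΣIω² = 435.3 J; KE_f = ½(1.265)(23.01)² = 334.9 J.

ΔKE ≈ -100 J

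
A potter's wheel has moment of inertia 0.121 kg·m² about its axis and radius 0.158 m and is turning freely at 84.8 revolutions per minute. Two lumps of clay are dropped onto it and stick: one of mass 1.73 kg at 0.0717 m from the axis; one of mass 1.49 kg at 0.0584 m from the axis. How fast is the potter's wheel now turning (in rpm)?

The added mass arrives with no angular momentum about the axis, and any external torque about the axis is negligible, so the system's angular momentum is conserved.
Added inertia Σmr² = (1.73)(0.0717)² + (1.49)(0.0584)² = 0.01398 kg·m²; I_f = 0.1210 + 0.01398 = 0.1350 kg·m².
ω_f = I_p ω_i / I_f = (0.1210)(84.8) / 0.1350 = 76.02 rpm.

ω_f ≈ 76.0 rpm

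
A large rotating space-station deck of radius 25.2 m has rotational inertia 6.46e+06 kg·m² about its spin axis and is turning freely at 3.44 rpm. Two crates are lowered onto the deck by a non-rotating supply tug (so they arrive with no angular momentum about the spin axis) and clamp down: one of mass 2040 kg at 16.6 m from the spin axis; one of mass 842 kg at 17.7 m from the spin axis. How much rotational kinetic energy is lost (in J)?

No external torque acts about the spin axis; L_before = L_after.
Added inertia Σmr² = (2040)(16.6)² + (842)(17.7)² = 8.259e+05 kg·m²; I_f = 6.460e+06 + 8.259e+05 = 7.286e+06 kg·m².
ω_f = I_p ω_i / I_f = (6.460e+06)(3.44) / 7.286e+06 = 3.050 rpm.
KE_i = ½(6.460e+06)(0.3602 rad/s)² = 4.192e+05 J; KE_f = ½(7.286e+06)(0.3194)² = 3.716e+05 J.

energy lost ≈ 47500 J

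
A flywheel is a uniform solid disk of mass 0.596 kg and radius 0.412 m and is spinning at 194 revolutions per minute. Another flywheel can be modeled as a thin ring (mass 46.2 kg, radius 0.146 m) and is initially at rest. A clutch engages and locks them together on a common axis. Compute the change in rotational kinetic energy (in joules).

ΔKE ≈ -9.93 J

No external torque acts about the common axis, so total angular momentum is conserved.
Moments of inertia: I_A = ½(0.596)(0.412)² = 0.05058 kg·m²; I_B = (46.2)(0.146)² = 0.9848 kg·m².
Taking A's sense as positive: L = (0.05058)(194) = 9.813 kg·m²·rpm.
Combined I = 0.05058 + 0.9848 = 1.035 kg·m².
ω_f = L / I = 9.813 / 1.035 = 9.478 rpm.
KE_i = ½ΣIω² = 10.44 J; KE_f = ½(1.035)(0.9925)² = 0.5100 J.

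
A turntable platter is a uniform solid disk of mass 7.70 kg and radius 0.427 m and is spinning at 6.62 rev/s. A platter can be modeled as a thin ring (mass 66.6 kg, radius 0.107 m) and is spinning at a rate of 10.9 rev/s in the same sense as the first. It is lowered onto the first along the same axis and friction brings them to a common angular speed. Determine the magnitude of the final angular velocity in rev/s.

|ω_f| ≈ 8.85 rev/s

No external torque acts about the common axis, so total angular momentum is conserved.
Moments of inertia: I_A = ½(7.70)(0.427)² = 0.7020 kg·m²; I_B = (66.6)(0.107)² = 0.7625 kg·m².
Taking A's sense as positive: L = (0.7020)(6.62) + (0.7625)(10.9) = 12.96 kg·m²·rev/s.
Combined I = 0.7020 + 0.7625 = 1.464 kg·m².
ω_f = L / I = 12.96 / 1.464 = 8.848 rev/s.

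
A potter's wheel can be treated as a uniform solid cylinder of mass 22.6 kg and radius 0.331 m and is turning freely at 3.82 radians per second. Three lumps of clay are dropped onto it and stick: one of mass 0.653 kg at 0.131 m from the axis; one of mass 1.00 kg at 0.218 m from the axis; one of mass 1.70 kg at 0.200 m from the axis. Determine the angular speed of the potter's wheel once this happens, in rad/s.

No external torque acts about the axis; L_before = L_after.
I_p = ½(22.6)(0.331)² = 1.238 kg·m².
Added inertia Σmr² = (0.653)(0.131)² + (1.00)(0.218)² + (1.70)(0.200)² = 0.1267 kg·m²; I_f = 1.238 + 0.1267 = 1.365 kg·m².
ω_f = I_p ω_i / I_f = (1.238)(3.82) / 1.365 = 3.465 rad/s.

ω_f ≈ 3.47 rad/s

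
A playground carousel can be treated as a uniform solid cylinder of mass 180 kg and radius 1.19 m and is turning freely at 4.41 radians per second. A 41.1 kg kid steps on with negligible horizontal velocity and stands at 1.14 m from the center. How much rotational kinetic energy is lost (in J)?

energy lost ≈ 366 J

The added mass arrives with no angular momentum about the center, and any external torque about the center is negligible, so the system's angular momentum is conserved.
I_p = ½(180)(1.19)² = 127.4 kg·m².
Added inertia Σmr² = (41.1)(1.14)² = 53.41 kg·m²; I_f = 127.4 + 53.41 = 180.9 kg·m².
ω_f = I_p ω_i / I_f = (127.4)(4.41) / 180.9 = 3.108 rad/s.
KE_i = ½(127.4)(4.410 rad/s)² = 1239 J; KE_f = ½(180.9)(3.108)² = 873.3 J.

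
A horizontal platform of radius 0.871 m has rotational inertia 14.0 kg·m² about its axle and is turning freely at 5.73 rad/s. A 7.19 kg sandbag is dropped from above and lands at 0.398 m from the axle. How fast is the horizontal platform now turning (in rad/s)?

The added mass arrives with no angular momentum about the axle, and any external torque about the axle is negligible, so the system's angular momentum is conserved.
Added inertia Σmr² = (7.19)(0.398)² = 1.139 kg·m²; I_f = 14.00 + 1.139 = 15.14 kg·m².
ω_f = I_p ω_i / I_f = (14.00)(5.73) / 15.14 = 5.299 rad/s.

ω_f ≈ 5.30 rad/s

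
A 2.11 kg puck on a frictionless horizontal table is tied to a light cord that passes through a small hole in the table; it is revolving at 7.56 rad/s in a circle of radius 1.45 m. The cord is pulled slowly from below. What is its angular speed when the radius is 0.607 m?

No torque about the axis ⇒ m r₁² ω₁ = m r₂² ω₂.
ω₂ = ω₁ (r₁/r₂)² = (7.56)(1.45/0.607)² = 43.14 rad/s.

ω₂ ≈ 43.1 rad/s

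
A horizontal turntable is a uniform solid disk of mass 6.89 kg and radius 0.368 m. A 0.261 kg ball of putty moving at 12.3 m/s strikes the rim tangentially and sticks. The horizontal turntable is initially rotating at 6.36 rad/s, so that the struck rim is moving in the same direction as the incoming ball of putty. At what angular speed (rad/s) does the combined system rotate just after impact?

About the axle the impulsive forces during the collision are internal, so angular momentum about that axis is conserved.
I_p = ½(6.89)(0.368)² = 0.4665 kg·m². Taking the sense of the ball of putty's angular momentum as positive, L_{ball} = m v R = (0.261)(12.3)(0.368) = 1.181 kg·m²/s.
L_i = +I_p ω_p + m v R = +(0.4665)(6.36) + 1.181 = 4.149 kg·m²/s.
After sticking, I_f = I_p + m R² = 0.4665 + (0.261)(0.368)² = 0.5019 kg·m².
ω_f = L_i / I_f = 4.149 / 0.5019 = 8.266 rad/s.

|ω_f| ≈ 8.27 rad/s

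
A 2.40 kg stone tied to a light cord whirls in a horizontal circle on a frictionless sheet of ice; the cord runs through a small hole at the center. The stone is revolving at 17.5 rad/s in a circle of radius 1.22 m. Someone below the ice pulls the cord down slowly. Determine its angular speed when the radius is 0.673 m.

The constraining force is radial, so m r² ω about the center is conserved.
ω₂ = ω₁ (r₁/r₂)² = (17.5)(1.22/0.673)² = 57.51 rad/s.

ω₂ ≈ 57.5 rad/s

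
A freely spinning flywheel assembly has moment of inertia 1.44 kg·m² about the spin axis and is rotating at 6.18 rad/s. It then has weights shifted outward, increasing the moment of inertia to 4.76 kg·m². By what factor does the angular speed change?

Angular momentum about the spin axis is conserved since the torque about it is zero.
ω₂/ω₁ = I₁/I₂ = 1.440 / 4.760 = 0.3025.

ω₂/ω₁ ≈ 0.303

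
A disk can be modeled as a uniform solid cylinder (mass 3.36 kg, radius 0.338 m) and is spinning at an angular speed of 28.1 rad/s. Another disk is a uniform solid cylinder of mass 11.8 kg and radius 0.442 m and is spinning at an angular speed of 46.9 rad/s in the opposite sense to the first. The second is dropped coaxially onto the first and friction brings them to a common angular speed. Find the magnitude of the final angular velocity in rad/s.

|ω_f| ≈ 36.2 rad/s

No external torque acts about the common axis, so total angular momentum is conserved.
Moments of inertia: I_A = ½(3.36)(0.338)² = 0.1919 kg·m²; I_B = ½(11.8)(0.442)² = 1.153 kg·m².
Taking A's sense as positive: L = (0.1919)(28.1) − (1.153)(46.9) = -48.67 kg·m²·rad/s.
Combined I = 0.1919 + 1.153 = 1.345 kg·m².
ω_f = L / I = -48.67 / 1.345 = -36.19 rad/s.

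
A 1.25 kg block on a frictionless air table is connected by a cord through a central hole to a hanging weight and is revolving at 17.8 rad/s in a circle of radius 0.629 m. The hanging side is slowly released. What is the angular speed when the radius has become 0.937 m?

No torque about the axis ⇒ m r₁² ω₁ = m r₂² ω₂.
ω₂ = ω₁ (r₁/r₂)² = (17.8)(0.629/0.937)² = 8.021 rad/s.

ω₂ ≈ 8.02 rad/s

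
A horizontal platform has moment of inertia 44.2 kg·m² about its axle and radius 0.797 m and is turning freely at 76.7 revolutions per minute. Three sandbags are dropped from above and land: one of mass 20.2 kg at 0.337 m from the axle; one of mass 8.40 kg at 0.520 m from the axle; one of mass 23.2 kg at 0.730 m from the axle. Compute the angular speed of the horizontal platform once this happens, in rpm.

The added mass arrives with no angular momentum about the axle, and any external torque about the axle is negligible, so the system's angular momentum is conserved.
Added inertia Σmr² = (20.2)(0.337)² + (8.40)(0.520)² + (23.2)(0.730)² = 16.93 kg·m²; I_f = 44.20 + 16.93 = 61.13 kg·m².
ω_f = I_p ω_i / I_f = (44.20)(76.7) / 61.13 = 55.46 rpm.

ω_f ≈ 55.5 rpm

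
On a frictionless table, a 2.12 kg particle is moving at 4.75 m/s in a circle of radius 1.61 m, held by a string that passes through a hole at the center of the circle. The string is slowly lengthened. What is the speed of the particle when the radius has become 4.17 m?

v₂ ≈ 1.83 m/s

Central (radial) force ⇒ zero torque about the center ⇒ m v r is constant.
v₂ = v₁ r₁ / r₂ = (4.75)(1.61) / (4.17) = 1.834 m/s.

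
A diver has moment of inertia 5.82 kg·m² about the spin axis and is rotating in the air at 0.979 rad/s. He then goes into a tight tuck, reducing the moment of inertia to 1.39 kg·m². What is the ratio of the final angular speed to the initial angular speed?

Angular momentum about the spin axis is conserved since the torque about it is zero.
ω₂/ω₁ = I₁/I₂ = 5.820 / 1.390 = 4.187.

ω₂/ω₁ ≈ 4.19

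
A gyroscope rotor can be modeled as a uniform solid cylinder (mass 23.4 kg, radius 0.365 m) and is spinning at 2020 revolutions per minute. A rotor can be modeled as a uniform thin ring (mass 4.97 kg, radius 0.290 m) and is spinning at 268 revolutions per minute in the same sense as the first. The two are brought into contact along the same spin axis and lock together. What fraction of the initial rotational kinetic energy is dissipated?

fraction ≈ 0.158

No external torque acts about the common axis, so total angular momentum is conserved.
Moments of inertia: I_A = ½(23.4)(0.365)² = 1.559 kg·m²; I_B = (4.97)(0.290)² = 0.4180 kg·m².
Taking A's sense as positive: L = (1.559)(2020) + (0.4180)(268) = 3261 kg·m²·rpm.
Combined I = 1.559 + 0.4180 = 1.977 kg·m².
ω_f = L / I = 3261 / 1.977 = 1650 rpm.
KE_i = ½ΣIω² = 35040 J; KE_f = ½(1.977)(172.7)² = 29490 J.
Fraction dissipated = (KE_i − KE_f)/KE_i = 0.1583.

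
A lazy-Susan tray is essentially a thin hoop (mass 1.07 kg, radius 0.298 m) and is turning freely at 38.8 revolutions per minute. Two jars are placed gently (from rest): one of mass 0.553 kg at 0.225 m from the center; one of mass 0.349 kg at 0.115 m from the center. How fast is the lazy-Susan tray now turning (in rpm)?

No external torque acts about the center; L_before = L_after.
I_p = (1.07)(0.298)² = 0.09502 kg·m².
Added inertia Σmr² = (0.553)(0.225)² + (0.349)(0.115)² = 0.03261 kg·m²; I_f = 0.09502 + 0.03261 = 0.1276 kg·m².
ω_f = I_p ω_i / I_f = (0.09502)(38.8) / 0.1276 = 28.89 rpm.

ω_f ≈ 28.9 rpm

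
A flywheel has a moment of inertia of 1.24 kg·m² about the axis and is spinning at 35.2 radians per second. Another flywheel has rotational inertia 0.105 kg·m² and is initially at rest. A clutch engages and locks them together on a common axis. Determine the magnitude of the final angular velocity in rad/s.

No external torque acts about the common axis, so total angular momentum is conserved.
Taking A's sense as positive: L = (1.240)(35.2) = 43.65 kg·m²·rad/s.
Combined I = 1.240 + 0.1050 = 1.345 kg·m².
ω_f = L / I = 43.65 / 1.345 = 32.45 rad/s.

|ω_f| ≈ 32.5 rad/s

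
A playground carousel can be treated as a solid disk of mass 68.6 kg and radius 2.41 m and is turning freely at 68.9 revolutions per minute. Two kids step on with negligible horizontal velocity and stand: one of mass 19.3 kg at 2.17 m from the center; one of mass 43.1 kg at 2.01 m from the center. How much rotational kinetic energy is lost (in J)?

No external torque acts about the center; L_before = L_after.
I_p = ½(68.6)(2.41)² = 199.2 kg·m².
Added inertia Σmr² = (19.3)(2.17)² + (43.1)(2.01)² = 265.0 kg·m²; I_f = 199.2 + 265.0 = 464.2 kg·m².
ω_f = I_p ω_i / I_f = (199.2)(68.9) / 464.2 = 29.57 rpm.
KE_i = ½(199.2)(7.215 rad/s)² = 5186 J; KE_f = ½(464.2)(3.096)² = 2225 J.

energy lost ≈ 2960 J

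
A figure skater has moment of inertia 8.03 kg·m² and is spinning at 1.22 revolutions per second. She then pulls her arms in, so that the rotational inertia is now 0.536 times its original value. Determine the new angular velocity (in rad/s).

Angular momentum about the spin axis is conserved since the torque about it is zero.
I₂ = 0.536 × 8.03 = 4.304 kg·m².
ω₂ = I₁ω₁ / I₂ = (8.030)(1.22 rev/s) / (4.304) = 2.276 rev/s = 14.30 rad/s.

ω₂ ≈ 14.3 rad/s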